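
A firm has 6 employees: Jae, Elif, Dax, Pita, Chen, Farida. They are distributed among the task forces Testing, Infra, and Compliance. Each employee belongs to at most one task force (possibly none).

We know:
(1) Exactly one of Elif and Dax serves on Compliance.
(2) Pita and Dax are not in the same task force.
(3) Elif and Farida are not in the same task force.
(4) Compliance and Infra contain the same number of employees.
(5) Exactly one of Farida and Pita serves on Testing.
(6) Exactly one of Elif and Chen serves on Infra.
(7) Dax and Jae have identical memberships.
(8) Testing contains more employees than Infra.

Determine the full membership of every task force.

Testing = {Dax, Farida, Jae}; Infra = {Chen}; Compliance = {Elif}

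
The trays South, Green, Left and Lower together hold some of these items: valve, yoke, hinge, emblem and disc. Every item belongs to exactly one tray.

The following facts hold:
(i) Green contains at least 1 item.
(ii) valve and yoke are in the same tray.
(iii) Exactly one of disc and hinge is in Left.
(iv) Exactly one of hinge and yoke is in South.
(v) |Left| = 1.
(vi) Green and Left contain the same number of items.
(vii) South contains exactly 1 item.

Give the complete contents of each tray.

South = {hinge}; Green = {emblem}; Left = {disc}; Lower = {valve, yoke}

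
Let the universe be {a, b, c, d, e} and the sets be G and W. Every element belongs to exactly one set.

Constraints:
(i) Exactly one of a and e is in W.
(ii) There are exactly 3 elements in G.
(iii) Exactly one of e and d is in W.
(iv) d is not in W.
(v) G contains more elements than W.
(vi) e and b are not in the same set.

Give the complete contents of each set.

From (iv): d ∉ W.
(iii) (exactly one): e ∈ W.
(vi): b ∉ W.
Only one set left: b ∈ G.
Only one set left: d ∈ G.
(i) (exactly one): a ∉ W.
Only one set left: a ∈ G.
(ii): G already has 3, so the rest are out.
Only one set left: c ∈ W.

G = {a, b, d}; W = {c, e}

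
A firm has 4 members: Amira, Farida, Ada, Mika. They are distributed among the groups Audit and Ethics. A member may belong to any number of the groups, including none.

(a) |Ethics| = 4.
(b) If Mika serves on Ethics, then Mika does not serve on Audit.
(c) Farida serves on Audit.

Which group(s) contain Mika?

From (c): Farida ∈ Audit.
(a): only 4 candidates remain for Ethics, so all are in.
(b): Mika ∉ Audit.

Mika: Ethics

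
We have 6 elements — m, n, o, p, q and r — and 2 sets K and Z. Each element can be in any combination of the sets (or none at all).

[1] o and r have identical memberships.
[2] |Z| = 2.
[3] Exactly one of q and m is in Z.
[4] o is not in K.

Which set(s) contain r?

r: none

From (4): o ∉ K.
(1): r matches o: r ∉ K.
Suppose r ∈ Z: no assignment then satisfies all the clues, so r ∉ Z.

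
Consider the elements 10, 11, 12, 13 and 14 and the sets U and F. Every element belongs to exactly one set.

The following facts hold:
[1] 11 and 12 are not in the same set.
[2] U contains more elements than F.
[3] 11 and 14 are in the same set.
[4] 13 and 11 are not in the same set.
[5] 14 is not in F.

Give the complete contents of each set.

U = {10, 11, 14}; F = {12, 13}

From (5): 14 ∉ F.
(3): 11 matches 14: 11 ∉ F.
Only one set left: 11 ∈ U.
Only one set left: 14 ∈ U.
(1): 12 ∉ U.
(4): 13 ∉ U.
Only one set left: 12 ∈ F.
Only one set left: 13 ∈ F.
Suppose 10 ∉ U: no assignment then satisfies all the clues, so 10 ∈ U.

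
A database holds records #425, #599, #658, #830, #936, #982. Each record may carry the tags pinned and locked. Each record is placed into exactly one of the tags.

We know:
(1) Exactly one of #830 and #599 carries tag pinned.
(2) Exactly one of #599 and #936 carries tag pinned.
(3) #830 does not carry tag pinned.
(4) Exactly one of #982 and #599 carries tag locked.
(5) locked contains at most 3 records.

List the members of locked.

locked = {#830, #936, #982}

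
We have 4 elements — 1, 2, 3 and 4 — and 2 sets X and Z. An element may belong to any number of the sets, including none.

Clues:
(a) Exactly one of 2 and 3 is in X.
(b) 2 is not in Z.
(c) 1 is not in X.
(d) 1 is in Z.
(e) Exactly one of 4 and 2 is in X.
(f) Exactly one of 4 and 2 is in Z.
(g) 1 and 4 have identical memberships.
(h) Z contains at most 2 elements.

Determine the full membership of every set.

From (b): 2 ∉ Z.
From (c): 1 ∉ X.
From (d): 1 ∈ Z.
(f) (exactly one): 4 ∈ Z.
(g): 4 matches 1: 4 ∉ X.
(h): Z already has 2, so the rest are out.
(e) (exactly one): 2 ∈ X.
(a) (exactly one): 3 ∉ X.

X = {2}; Z = {1, 4}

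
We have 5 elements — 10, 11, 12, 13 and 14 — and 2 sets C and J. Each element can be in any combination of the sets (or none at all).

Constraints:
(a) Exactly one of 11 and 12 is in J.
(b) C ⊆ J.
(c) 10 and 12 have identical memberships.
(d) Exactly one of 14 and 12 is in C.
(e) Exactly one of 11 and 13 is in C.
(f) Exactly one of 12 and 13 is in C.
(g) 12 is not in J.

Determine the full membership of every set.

From (g): 12 ∉ J.
(a) (exactly one): 11 ∈ J.
(b) contrapositive: 12 ∉ C.
(c): 10 matches 12: 10 ∉ C.
(c): 10 matches 12: 10 ∉ J.
(d) (exactly one): 14 ∈ C.
(f) (exactly one): 13 ∈ C.
(b) with 13 ∈ C: 13 ∈ J.
(b) with 14 ∈ C: 14 ∈ J.
(e) (exactly one): 11 ∉ C.

C = {13, 14}; J = {11, 13, 14}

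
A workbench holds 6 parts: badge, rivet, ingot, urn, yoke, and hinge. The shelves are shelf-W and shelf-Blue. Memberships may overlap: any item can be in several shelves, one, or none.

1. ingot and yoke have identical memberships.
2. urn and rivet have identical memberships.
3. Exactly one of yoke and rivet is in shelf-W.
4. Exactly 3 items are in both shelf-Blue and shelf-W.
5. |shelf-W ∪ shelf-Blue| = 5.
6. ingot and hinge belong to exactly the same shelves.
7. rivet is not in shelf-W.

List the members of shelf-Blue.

shelf-Blue = {hinge, ingot, rivet, urn, yoke}

From (7): rivet ∉ shelf-W.
(2): urn matches rivet: urn ∉ shelf-W.
(3) (exactly one): yoke ∈ shelf-W.
(1): ingot matches yoke: ingot ∈ shelf-W.
(6): hinge matches ingot: hinge ∈ shelf-W.
Suppose badge ∈ shelf-Blue: no assignment then satisfies all the clues, so badge ∉ shelf-Blue.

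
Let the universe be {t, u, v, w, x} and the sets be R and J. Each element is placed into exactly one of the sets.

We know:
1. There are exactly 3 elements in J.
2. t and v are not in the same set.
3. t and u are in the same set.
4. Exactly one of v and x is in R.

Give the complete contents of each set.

R = {v, w}; J = {t, u, x}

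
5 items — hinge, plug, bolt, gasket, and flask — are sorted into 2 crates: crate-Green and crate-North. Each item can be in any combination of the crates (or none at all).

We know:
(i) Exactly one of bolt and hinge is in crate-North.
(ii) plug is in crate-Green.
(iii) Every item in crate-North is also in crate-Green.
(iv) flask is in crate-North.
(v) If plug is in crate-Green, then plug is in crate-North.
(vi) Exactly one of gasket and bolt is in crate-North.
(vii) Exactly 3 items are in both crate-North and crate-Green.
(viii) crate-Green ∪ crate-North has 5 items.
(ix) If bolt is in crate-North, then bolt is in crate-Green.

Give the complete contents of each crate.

From (ii): plug ∈ crate-Green.
From (iv): flask ∈ crate-North.
(iii) with flask ∈ crate-North: flask ∈ crate-Green.
(v): plug ∈ crate-North.
Suppose hinge ∉ crate-Green: no assignment then satisfies all the clues, so hinge ∈ crate-Green.

crate-Green = {bolt, flask, gasket, hinge, plug}; crate-North = {bolt, flask, plug}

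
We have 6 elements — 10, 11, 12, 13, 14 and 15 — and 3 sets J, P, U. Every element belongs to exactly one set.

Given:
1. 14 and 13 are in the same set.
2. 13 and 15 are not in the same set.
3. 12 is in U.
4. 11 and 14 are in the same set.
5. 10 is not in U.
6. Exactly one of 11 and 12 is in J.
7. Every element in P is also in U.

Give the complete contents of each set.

J = {10, 11, 13, 14}; P = {}; U = {12, 15}

From (3): 12 ∈ U.
From (5): 10 ∉ U.
(6) (exactly one): 11 ∈ J.
(7) contrapositive: 10 ∉ P.
Only one set left: 10 ∈ J.
(4): 14 matches 11: 14 ∈ J.
(1): 13 matches 14: 13 ∈ J.
(2): 15 ∉ J.
Suppose 15 ∈ P: no assignment then satisfies all the clues, so 15 ∉ P.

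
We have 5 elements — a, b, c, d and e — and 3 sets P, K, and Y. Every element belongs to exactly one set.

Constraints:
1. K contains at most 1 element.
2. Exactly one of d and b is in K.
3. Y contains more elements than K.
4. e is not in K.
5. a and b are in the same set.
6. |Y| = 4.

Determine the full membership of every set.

From (4): e ∉ K.
Suppose a ∈ P: no assignment then satisfies all the clues, so a ∉ P.

P = {}; K = {d}; Y = {a, b, c, e}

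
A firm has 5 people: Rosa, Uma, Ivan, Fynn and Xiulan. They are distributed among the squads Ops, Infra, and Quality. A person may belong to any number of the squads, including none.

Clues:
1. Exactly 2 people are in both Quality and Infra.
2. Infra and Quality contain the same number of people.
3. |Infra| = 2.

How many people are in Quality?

2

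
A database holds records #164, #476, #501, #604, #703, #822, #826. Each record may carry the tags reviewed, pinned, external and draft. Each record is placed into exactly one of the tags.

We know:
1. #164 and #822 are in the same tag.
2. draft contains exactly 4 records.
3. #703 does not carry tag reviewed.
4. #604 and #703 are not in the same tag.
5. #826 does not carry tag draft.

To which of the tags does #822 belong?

#822: draft

From (3): #703 ∉ reviewed.
From (5): #826 ∉ draft.
Suppose #822 ∈ reviewed: no assignment then satisfies all the clues, so #822 ∉ reviewed.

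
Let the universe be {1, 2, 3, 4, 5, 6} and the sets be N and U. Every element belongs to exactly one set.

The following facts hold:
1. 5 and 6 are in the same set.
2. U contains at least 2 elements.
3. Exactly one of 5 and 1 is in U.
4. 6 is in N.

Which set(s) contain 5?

5: N

From (4): 6 ∈ N.
(1): 5 matches 6: 5 ∈ N.
(3) (exactly one): 1 ∈ U.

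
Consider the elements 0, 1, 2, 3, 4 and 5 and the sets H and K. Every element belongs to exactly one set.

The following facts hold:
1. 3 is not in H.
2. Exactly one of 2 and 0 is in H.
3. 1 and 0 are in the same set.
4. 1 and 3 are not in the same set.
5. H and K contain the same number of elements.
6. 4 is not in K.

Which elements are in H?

From (1): 3 ∉ H.
From (6): 4 ∉ K.
Only one set left: 3 ∈ K.
Only one set left: 4 ∈ H.
(4): 1 ∉ K.
Only one set left: 1 ∈ H.
(3): 0 matches 1: 0 ∈ H.
(2) (exactly one): 2 ∉ H.
Only one set left: 2 ∈ K.
Suppose 5 ∈ H: no assignment then satisfies all the clues, so 5 ∉ H.

H = {0, 1, 4}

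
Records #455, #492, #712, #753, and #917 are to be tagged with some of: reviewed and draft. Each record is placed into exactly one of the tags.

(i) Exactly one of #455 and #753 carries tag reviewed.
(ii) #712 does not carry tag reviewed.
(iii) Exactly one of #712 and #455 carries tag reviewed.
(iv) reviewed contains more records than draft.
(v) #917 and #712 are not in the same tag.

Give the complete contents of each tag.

reviewed = {#455, #492, #917}; draft = {#712, #753}

From (ii): #712 ∉ reviewed.
(iii) (exactly one): #455 ∈ reviewed.
Only one tag left: #712 ∈ draft.
(i) (exactly one): #753 ∉ reviewed.
(v): #917 ∉ draft.
Only one tag left: #753 ∈ draft.
Only one tag left: #917 ∈ reviewed.
Suppose #492 ∉ reviewed: no assignment then satisfies all the clues, so #492 ∈ reviewed.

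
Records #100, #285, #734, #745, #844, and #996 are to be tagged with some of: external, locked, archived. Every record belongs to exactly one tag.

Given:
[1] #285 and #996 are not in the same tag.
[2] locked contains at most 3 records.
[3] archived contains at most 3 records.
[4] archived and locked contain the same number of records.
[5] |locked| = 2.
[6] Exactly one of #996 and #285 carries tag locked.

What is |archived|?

2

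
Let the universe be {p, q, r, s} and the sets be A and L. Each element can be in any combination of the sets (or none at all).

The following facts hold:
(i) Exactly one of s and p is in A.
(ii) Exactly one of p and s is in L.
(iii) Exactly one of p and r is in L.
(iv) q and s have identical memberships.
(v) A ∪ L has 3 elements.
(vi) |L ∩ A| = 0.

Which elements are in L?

L = {p}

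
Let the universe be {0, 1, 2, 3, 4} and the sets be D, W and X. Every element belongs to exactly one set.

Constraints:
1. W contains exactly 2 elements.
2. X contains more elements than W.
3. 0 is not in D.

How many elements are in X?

3

From (3): 0 ∉ D.
Suppose 1 ∈ D: no assignment then satisfies all the clues, so 1 ∉ D.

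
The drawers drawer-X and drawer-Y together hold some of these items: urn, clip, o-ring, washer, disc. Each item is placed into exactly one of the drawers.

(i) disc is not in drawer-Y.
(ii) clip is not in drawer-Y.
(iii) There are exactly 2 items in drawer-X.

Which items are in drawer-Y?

From (i): disc ∉ drawer-Y.
From (ii): clip ∉ drawer-Y.
Only one drawer left: clip ∈ drawer-X.
Only one drawer left: disc ∈ drawer-X.
(iii): drawer-X already has 2, so the rest are out.
Only one drawer left: urn ∈ drawer-Y.
Only one drawer left: o-ring ∈ drawer-Y.
Only one drawer left: washer ∈ drawer-Y.

drawer-Y = {o-ring, urn, washer}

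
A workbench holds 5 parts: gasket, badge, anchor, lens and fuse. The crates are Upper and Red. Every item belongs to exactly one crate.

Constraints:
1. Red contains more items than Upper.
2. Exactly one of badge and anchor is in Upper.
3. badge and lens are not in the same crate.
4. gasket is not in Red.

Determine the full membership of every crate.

Upper = {badge, gasket}; Red = {anchor, fuse, lens}

From (4): gasket ∉ Red.
Only one crate left: gasket ∈ Upper.
Suppose badge ∉ Upper: no assignment then satisfies all the clues, so badge ∈ Upper.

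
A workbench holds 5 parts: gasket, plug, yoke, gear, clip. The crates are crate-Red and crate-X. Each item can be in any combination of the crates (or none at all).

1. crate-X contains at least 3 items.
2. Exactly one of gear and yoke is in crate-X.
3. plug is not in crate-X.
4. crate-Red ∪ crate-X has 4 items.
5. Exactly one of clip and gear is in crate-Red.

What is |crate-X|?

3

From (3): plug ∉ crate-X.
Suppose gasket ∉ crate-X: no assignment then satisfies all the clues, so gasket ∈ crate-X.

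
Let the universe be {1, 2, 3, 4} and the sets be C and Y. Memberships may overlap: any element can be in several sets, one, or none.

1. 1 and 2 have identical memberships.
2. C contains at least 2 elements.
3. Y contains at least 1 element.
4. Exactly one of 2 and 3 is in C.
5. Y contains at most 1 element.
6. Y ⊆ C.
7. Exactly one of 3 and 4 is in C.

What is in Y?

Y = {4}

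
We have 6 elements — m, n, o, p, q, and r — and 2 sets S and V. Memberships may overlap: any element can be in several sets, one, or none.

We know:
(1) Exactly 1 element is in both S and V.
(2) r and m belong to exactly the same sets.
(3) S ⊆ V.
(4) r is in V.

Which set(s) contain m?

From (4): r ∈ V.
(2): m matches r: m ∈ V.
Suppose m ∈ S: no assignment then satisfies all the clues, so m ∉ S.

m: V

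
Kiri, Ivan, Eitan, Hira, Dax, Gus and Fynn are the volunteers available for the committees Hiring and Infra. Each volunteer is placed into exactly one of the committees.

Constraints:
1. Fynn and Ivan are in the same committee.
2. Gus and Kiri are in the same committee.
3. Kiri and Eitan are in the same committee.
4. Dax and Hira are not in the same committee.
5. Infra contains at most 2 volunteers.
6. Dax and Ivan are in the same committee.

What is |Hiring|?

6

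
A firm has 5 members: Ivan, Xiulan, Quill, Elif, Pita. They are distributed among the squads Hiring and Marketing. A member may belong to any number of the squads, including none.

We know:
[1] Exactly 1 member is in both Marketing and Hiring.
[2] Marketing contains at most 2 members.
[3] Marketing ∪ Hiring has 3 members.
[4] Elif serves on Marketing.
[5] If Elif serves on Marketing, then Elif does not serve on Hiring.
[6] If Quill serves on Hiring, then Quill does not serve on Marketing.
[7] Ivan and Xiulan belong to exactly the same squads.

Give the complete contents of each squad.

Hiring = {Pita, Quill}; Marketing = {Elif, Pita}

From (4): Elif ∈ Marketing.
(5): Elif ∉ Hiring.
Suppose Ivan ∈ Hiring: no assignment then satisfies all the clues, so Ivan ∉ Hiring.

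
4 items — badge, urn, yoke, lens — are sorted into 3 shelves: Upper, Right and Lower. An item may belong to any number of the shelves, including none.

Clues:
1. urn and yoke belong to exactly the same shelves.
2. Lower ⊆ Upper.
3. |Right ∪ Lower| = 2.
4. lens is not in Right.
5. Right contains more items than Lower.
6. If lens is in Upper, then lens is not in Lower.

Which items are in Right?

Right = {urn, yoke}

From (4): lens ∉ Right.
Suppose badge ∈ Right: no assignment then satisfies all the clues, so badge ∉ Right.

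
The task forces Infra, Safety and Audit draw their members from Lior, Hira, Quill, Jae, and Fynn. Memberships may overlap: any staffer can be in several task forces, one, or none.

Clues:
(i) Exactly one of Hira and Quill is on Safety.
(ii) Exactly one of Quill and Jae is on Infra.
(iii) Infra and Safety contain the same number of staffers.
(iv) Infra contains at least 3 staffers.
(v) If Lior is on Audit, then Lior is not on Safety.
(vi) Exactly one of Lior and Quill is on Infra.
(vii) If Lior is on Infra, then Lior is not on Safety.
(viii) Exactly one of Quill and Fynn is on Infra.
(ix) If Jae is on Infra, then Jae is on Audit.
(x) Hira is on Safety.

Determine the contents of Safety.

Safety = {Fynn, Hira, Jae}

From (x): Hira ∈ Safety.
(i) (exactly one): Quill ∉ Safety.
Suppose Lior ∈ Safety: no assignment then satisfies all the clues, so Lior ∉ Safety.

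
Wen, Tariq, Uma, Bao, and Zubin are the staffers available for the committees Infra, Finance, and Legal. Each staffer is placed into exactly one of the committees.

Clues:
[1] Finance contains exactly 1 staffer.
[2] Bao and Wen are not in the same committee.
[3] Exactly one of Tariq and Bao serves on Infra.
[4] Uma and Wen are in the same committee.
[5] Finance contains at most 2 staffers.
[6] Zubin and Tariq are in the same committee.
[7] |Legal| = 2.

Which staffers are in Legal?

Legal = {Uma, Wen}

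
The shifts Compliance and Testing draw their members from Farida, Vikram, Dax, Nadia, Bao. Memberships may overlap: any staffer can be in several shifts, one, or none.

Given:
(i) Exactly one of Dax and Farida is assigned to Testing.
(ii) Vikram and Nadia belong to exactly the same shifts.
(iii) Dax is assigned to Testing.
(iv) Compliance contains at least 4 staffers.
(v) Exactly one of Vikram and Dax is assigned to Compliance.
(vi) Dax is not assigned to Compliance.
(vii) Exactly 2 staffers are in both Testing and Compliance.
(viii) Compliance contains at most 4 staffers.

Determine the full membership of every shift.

Compliance = {Bao, Farida, Nadia, Vikram}; Testing = {Dax, Nadia, Vikram}

From (iii): Dax ∈ Testing.
From (vi): Dax ∉ Compliance.
(i) (exactly one): Farida ∉ Testing.
(iv): only 4 candidates remain for Compliance, so all are in.
Suppose Vikram ∉ Testing: no assignment then satisfies all the clues, so Vikram ∈ Testing.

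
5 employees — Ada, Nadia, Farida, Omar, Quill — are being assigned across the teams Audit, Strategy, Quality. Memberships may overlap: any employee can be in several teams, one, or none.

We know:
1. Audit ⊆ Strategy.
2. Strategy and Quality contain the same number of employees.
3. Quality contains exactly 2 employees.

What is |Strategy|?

2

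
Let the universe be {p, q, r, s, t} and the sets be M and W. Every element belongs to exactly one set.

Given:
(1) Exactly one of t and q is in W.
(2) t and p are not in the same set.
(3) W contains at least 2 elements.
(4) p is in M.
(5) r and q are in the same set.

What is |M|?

From (4): p ∈ M.
(2): t ∉ M.
Only one set left: t ∈ W.
(1) (exactly one): q ∉ W.
(5): r matches q: r ∉ W.
Only one set left: q ∈ M.
Only one set left: r ∈ M.
(3): only 2 candidates remain for W, so all are in.

3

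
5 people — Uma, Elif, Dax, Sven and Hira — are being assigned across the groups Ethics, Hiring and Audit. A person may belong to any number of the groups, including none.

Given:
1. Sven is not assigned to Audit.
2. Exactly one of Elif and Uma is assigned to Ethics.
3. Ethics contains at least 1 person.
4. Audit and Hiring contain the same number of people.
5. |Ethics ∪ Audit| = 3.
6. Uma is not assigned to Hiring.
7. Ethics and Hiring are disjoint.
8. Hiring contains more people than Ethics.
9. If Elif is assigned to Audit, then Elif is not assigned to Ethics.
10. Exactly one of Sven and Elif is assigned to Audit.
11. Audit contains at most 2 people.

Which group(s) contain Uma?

Uma: Ethics

From (1): Sven ∉ Audit.
From (6): Uma ∉ Hiring.
(10) (exactly one): Elif ∈ Audit.
(9): Elif ∉ Ethics.
(2) (exactly one): Uma ∈ Ethics.
Suppose Uma ∈ Audit: no assignment then satisfies all the clues, so Uma ∉ Audit.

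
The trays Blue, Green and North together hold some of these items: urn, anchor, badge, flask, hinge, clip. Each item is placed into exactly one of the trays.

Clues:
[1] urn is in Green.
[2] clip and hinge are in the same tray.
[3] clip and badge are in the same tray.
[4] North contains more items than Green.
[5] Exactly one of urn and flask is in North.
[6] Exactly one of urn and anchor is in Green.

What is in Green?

Green = {urn}

From (1): urn ∈ Green.
(5) (exactly one): flask ∈ North.
(6) (exactly one): anchor ∉ Green.
Suppose badge ∈ Green: no assignment then satisfies all the clues, so badge ∉ Green.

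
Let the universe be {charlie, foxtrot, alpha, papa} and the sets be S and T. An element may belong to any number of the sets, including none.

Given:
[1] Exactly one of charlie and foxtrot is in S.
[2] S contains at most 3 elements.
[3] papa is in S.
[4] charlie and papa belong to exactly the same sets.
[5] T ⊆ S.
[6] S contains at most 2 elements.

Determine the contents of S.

S = {charlie, papa}

From (3): papa ∈ S.
(4): charlie matches papa: charlie ∈ S.
(6): S already has 2, so the rest are out.
(5) contrapositive: foxtrot ∉ T.
(5) contrapositive: alpha ∉ T.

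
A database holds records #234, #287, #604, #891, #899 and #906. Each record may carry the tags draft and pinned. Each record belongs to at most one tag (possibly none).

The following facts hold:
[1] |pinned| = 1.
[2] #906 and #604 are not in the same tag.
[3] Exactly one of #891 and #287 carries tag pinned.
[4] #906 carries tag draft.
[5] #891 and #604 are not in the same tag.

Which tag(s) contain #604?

#604: none

From (4): #906 ∈ draft.
(2): #604 ∉ draft.
Suppose #604 ∈ pinned: no assignment then satisfies all the clues, so #604 ∉ pinned.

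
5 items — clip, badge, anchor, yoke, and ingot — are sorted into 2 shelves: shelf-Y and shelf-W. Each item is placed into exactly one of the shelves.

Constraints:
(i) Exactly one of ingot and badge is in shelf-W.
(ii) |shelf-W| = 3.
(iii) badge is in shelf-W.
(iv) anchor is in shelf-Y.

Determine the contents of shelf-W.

From (iii): badge ∈ shelf-W.
From (iv): anchor ∈ shelf-Y.
(i) (exactly one): ingot ∉ shelf-W.
(ii): only 3 candidates remain for shelf-W, so all are in.
Only one shelf left: ingot ∈ shelf-Y.

shelf-W = {badge, clip, yoke}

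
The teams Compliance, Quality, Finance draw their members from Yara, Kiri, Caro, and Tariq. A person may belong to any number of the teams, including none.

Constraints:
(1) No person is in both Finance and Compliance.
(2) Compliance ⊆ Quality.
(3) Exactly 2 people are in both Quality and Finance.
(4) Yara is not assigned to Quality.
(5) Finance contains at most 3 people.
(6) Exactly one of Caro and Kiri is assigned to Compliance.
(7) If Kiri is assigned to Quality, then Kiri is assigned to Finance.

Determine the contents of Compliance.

Compliance = {Caro}

From (4): Yara ∉ Quality.
(2) contrapositive: Yara ∉ Compliance.
Suppose Kiri ∈ Compliance: no assignment then satisfies all the clues, so Kiri ∉ Compliance.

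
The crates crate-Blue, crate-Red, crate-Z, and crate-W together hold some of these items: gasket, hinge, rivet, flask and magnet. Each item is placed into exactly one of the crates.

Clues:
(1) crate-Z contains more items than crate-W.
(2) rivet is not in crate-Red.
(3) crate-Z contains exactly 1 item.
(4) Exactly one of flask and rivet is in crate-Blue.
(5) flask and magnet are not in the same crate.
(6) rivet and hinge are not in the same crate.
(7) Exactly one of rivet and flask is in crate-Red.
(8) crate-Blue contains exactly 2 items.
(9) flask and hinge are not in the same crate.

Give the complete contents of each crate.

From (2): rivet ∉ crate-Red.
(7) (exactly one): flask ∈ crate-Red.
(9): hinge ∉ crate-Red.
(4) (exactly one): rivet ∈ crate-Blue.
(5): magnet ∉ crate-Red.
(6): hinge ∉ crate-Blue.
Suppose gasket ∈ crate-Blue: no assignment then satisfies all the clues, so gasket ∉ crate-Blue.

crate-Blue = {magnet, rivet}; crate-Red = {flask, gasket}; crate-Z = {hinge}; crate-W = {}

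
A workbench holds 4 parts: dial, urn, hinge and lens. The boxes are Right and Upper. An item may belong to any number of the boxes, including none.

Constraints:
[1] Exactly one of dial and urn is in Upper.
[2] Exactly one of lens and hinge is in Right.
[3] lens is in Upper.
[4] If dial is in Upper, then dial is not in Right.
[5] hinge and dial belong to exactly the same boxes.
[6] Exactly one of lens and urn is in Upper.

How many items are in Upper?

3

From (3): lens ∈ Upper.
(6) (exactly one): urn ∉ Upper.
(1) (exactly one): dial ∈ Upper.
(4): dial ∉ Right.
(5): hinge matches dial: hinge ∉ Right.
(5): hinge matches dial: hinge ∈ Upper.
(2) (exactly one): lens ∈ Right.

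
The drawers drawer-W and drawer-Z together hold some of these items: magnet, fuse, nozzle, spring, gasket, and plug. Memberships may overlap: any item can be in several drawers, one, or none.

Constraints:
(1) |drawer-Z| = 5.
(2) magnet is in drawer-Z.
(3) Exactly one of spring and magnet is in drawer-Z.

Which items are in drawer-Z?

drawer-Z = {fuse, gasket, magnet, nozzle, plug}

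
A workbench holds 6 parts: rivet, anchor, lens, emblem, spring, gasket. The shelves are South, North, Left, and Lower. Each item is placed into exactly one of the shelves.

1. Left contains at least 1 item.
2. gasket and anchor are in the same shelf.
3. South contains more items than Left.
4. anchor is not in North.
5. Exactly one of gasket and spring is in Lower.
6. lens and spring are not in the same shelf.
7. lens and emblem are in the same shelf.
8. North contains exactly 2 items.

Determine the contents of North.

North = {emblem, lens}

From (4): anchor ∉ North.
(2): gasket matches anchor: gasket ∉ North.
Suppose rivet ∈ North: no assignment then satisfies all the clues, so rivet ∉ North.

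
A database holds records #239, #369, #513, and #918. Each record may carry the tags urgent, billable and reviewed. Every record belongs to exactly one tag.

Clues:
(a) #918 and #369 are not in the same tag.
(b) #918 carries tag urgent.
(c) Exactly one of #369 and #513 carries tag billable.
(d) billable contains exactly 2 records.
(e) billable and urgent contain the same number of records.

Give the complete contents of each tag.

urgent = {#513, #918}; billable = {#239, #369}; reviewed = {}

From (b): #918 ∈ urgent.
(a): #369 ∉ urgent.
Suppose #239 ∈ urgent: no assignment then satisfies all the clues, so #239 ∉ urgent.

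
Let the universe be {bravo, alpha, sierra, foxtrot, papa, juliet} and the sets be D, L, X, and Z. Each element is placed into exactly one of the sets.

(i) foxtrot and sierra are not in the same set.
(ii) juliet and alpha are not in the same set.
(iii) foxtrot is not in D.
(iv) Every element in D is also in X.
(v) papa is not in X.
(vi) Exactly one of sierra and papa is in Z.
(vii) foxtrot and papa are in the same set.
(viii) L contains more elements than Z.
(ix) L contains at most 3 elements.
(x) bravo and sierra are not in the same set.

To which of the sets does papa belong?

From (iii): foxtrot ∉ D.
From (v): papa ∉ X.
(iv) contrapositive: papa ∉ D.
(vii): foxtrot matches papa: foxtrot ∉ X.
Suppose papa ∉ L: no assignment then satisfies all the clues, so papa ∈ L.

papa: L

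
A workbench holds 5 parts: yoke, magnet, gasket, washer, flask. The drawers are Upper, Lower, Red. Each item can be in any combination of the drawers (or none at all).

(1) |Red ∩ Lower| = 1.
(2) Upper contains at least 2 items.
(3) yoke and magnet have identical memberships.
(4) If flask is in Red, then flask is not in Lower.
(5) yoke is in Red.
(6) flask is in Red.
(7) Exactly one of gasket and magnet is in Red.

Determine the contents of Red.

Red = {flask, magnet, washer, yoke}

From (5): yoke ∈ Red.
From (6): flask ∈ Red.
(3): magnet matches yoke: magnet ∈ Red.
(4): flask ∉ Lower.
(7) (exactly one): gasket ∉ Red.
Suppose washer ∉ Red: no assignment then satisfies all the clues, so washer ∈ Red.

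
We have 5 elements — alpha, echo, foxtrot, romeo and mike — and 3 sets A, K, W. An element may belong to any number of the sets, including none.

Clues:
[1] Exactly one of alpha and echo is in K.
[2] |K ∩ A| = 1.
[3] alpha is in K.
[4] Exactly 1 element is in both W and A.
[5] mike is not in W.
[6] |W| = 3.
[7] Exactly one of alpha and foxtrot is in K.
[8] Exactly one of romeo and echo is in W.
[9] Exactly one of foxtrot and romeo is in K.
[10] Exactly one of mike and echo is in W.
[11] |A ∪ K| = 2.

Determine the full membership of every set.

A = {alpha}; K = {alpha, romeo}; W = {alpha, echo, foxtrot}

From (3): alpha ∈ K.
From (5): mike ∉ W.
(1) (exactly one): echo ∉ K.
(7) (exactly one): foxtrot ∉ K.
(9) (exactly one): romeo ∈ K.
(10) (exactly one): echo ∈ W.
(8) (exactly one): romeo ∉ W.
(6): only 3 candidates remain for W, so all are in.
Suppose alpha ∉ A: no assignment then satisfies all the clues, so alpha ∈ A.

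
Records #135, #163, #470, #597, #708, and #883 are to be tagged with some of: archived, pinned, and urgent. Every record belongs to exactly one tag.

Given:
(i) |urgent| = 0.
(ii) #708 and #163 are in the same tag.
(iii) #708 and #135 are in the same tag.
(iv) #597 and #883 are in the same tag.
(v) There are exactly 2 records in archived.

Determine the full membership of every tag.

archived = {#597, #883}; pinned = {#135, #163, #470, #708}; urgent = {}

(i): urgent already has 0, so the rest are out.
Suppose #135 ∈ archived: no assignment then satisfies all the clues, so #135 ∉ archived.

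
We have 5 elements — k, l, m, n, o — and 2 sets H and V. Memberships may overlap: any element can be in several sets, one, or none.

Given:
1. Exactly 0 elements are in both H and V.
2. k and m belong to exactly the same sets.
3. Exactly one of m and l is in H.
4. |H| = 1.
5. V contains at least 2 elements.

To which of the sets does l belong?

l: H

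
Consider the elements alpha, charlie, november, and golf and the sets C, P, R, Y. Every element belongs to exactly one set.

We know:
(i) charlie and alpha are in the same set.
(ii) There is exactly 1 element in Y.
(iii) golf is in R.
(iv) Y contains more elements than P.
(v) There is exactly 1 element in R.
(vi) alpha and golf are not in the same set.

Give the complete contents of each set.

C = {alpha, charlie}; P = {}; R = {golf}; Y = {november}

From (iii): golf ∈ R.
(v): R already has 1, so the rest are out.
Suppose alpha ∉ C: no assignment then satisfies all the clues, so alpha ∈ C.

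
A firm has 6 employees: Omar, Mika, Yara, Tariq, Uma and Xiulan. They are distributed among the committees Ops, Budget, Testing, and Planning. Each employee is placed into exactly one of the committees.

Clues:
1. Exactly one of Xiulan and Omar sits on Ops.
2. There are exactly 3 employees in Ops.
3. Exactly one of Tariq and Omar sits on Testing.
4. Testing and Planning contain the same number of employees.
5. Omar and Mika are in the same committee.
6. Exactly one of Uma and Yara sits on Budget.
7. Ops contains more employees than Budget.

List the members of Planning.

Planning = {Xiulan}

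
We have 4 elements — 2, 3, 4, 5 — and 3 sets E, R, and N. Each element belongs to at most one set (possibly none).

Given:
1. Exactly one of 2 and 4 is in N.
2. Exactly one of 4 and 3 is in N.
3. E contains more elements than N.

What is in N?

N = {4}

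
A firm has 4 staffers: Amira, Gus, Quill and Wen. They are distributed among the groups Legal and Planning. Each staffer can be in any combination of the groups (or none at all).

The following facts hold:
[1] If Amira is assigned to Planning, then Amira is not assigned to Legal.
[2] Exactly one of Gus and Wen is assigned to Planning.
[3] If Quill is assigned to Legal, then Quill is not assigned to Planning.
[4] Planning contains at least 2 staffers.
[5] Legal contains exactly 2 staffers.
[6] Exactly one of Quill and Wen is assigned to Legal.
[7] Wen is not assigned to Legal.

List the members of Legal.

Legal = {Gus, Quill}

From (7): Wen ∉ Legal.
(6) (exactly one): Quill ∈ Legal.
(3): Quill ∉ Planning.
Suppose Amira ∈ Legal: no assignment then satisfies all the clues, so Amira ∉ Legal.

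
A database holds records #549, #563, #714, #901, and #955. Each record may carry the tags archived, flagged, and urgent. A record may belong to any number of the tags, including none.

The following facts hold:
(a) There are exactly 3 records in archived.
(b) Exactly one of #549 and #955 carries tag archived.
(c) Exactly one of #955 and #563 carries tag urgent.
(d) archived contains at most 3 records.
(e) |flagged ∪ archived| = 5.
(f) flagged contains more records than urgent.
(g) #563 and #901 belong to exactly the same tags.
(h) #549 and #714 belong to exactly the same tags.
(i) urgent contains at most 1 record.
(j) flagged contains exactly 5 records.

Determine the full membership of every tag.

archived = {#563, #901, #955}; flagged = {#549, #563, #714, #901, #955}; urgent = {#955}

(j): only 5 candidates remain for flagged, so all are in.
Suppose #549 ∈ archived: no assignment then satisfies all the clues, so #549 ∉ archived.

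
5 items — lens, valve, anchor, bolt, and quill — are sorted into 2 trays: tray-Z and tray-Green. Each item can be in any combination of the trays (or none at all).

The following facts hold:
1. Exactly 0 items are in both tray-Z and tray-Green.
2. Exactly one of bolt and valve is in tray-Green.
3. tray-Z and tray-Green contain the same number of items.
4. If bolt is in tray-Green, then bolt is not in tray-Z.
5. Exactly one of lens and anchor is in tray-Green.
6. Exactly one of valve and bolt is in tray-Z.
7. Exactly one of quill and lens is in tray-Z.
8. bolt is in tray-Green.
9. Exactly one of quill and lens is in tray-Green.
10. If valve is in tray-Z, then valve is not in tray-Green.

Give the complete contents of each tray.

tray-Z = {quill, valve}; tray-Green = {bolt, lens}

From (8): bolt ∈ tray-Green.
(2) (exactly one): valve ∉ tray-Green.
(4): bolt ∉ tray-Z.
(6) (exactly one): valve ∈ tray-Z.
Suppose lens ∈ tray-Z: no assignment then satisfies all the clues, so lens ∉ tray-Z.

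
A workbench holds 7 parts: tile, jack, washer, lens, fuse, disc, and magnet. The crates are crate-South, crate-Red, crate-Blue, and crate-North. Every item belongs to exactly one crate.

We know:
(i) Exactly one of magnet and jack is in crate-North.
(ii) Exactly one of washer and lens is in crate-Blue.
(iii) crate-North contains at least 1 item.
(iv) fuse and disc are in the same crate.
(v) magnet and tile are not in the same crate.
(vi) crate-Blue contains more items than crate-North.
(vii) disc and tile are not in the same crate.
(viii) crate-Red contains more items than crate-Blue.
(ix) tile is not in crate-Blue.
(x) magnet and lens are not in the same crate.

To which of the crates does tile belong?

tile: crate-South

From (ix): tile ∉ crate-Blue.
Suppose tile ∉ crate-South: no assignment then satisfies all the clues, so tile ∈ crate-South.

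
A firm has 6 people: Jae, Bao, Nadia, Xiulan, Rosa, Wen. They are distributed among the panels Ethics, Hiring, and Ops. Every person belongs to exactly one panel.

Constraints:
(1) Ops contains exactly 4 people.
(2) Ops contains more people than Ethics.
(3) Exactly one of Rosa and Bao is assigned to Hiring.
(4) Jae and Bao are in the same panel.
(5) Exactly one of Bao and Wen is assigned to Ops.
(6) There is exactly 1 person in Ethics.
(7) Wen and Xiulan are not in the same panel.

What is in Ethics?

Ethics = {Wen}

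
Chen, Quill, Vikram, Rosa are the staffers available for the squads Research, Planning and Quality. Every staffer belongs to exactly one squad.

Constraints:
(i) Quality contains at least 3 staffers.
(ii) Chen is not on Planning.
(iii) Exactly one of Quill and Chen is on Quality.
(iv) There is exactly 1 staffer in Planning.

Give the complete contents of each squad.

Research = {}; Planning = {Quill}; Quality = {Chen, Rosa, Vikram}

From (ii): Chen ∉ Planning.
Suppose Chen ∈ Research: no assignment then satisfies all the clues, so Chen ∉ Research.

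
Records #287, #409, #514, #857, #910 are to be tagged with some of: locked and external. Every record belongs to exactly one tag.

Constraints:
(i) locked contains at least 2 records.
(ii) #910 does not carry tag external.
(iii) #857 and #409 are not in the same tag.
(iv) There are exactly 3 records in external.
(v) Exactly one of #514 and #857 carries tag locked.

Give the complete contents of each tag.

locked = {#857, #910}; external = {#287, #409, #514}

From (ii): #910 ∉ external.
Only one tag left: #910 ∈ locked.
Suppose #287 ∈ locked: no assignment then satisfies all the clues, so #287 ∉ locked.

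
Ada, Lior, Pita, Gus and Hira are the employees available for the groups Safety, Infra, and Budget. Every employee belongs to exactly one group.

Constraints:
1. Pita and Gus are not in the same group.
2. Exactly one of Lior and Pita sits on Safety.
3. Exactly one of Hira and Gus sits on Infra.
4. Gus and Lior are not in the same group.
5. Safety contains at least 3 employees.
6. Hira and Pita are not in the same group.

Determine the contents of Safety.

Safety = {Ada, Hira, Lior}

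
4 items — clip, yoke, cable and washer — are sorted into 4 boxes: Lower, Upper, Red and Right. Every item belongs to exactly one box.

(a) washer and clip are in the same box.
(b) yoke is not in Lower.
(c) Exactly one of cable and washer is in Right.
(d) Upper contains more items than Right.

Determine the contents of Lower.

Lower = {}

From (b): yoke ∉ Lower.
Suppose clip ∈ Lower: no assignment then satisfies all the clues, so clip ∉ Lower.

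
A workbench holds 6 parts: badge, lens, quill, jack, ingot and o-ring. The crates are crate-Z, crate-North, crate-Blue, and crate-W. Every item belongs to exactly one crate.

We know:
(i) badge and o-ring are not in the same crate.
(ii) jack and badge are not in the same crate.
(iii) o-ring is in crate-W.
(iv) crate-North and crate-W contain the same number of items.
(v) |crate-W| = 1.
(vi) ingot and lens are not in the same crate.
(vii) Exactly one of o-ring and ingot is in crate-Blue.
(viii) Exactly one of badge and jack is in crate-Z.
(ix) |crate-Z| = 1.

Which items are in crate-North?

crate-North = {lens}

From (iii): o-ring ∈ crate-W.
(i): badge ∉ crate-W.
(v): crate-W already has 1, so the rest are out.
(vii) (exactly one): ingot ∈ crate-Blue.
(vi): lens ∉ crate-Blue.
Suppose badge ∈ crate-North: no assignment then satisfies all the clues, so badge ∉ crate-North.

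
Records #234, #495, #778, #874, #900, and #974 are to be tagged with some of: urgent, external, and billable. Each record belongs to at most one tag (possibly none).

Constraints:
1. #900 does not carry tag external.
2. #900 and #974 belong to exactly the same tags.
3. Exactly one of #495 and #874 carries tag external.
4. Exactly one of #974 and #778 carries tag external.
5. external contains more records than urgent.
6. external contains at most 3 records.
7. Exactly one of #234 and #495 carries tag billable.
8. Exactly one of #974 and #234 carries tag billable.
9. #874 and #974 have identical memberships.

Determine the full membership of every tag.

urgent = {}; external = {#495, #778}; billable = {#234}

From (1): #900 ∉ external.
(2): #974 matches #900: #974 ∉ external.
(4) (exactly one): #778 ∈ external.
(9): #874 matches #974: #874 ∉ external.
(3) (exactly one): #495 ∈ external.
(7) (exactly one): #234 ∈ billable.
(8) (exactly one): #974 ∉ billable.
(9): #874 matches #974: #874 ∉ billable.
(2): #900 matches #974: #900 ∉ billable.
Suppose #874 ∈ urgent: no assignment then satisfies all the clues, so #874 ∉ urgent.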